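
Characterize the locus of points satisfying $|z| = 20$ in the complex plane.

|z| = 20 means sqrt(x^2 + y^2) = 20
This is a circle of radius 20 centered at the origin


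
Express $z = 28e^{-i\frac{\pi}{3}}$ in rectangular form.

a = r cos θ = 28 * 1/2 = 14
b = r sin θ = 28 * -sqrt(3)/2 = -14*sqrt(3)
z = 14 - 14*sqrt(3)i


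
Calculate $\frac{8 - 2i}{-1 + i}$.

Multiply numerator and denominator by conjugate (-1 - i):
= (8 - 2i)(-1 - i) / ((-1)^2 + 1^2)
= (-10 - 6i) / 2
= -5 - 3i


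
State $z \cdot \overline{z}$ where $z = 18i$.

z * conjugate(z) = |z|^2 = a^2 + b^2
= 0^2 + 18^2 = 324


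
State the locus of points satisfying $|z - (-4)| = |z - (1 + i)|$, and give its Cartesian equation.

|z - z1| = |z - z2| means z is equidistant from z1 and z2,
i.e. the perpendicular bisector of the segment from (-4, 0) to (1, 1) (midpoint (-3/2, 1/2)).
With z = x + yi, square both sides:
(x - (-4))^2 + (y - 0)^2 = (x - 1)^2 + (y - 1)^2
The x^2 and y^2 terms cancel: 10x + 2y = 2 - 16 = -14
Simplify: 5x + y = -7
Locus: Perpendicular bisector of the segment from (-4, 0) to (1, 1): the line 5x + y = -7


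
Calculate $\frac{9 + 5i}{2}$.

Divisor is real, so divide each part by 2:
= 9/2 + (5/2)i


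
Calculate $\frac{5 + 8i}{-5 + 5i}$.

Multiply numerator and denominator by conjugate (-5 - 5i):
= (5 + 8i)(-5 - 5i) / ((-5)^2 + 5^2)
= (15 - 65i) / 50
Divide through by 5: (3 - 13i) / 10
= 3/10 - (13/10)i


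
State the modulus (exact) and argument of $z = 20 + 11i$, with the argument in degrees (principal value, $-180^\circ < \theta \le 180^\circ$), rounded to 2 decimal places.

|z| = sqrt(20^2 + 11^2) = sqrt(521)
arg(z) = arctan(b/a) = arctan(11/20) (quadrant-adjusted) = 28.81°


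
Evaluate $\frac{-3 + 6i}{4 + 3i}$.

Multiply numerator and denominator by conjugate (4 - 3i):
= (-3 + 6i)(4 - 3i) / (4^2 + 3^2)
= (6 + 33i) / 25
= 6/25 + (33/25)i


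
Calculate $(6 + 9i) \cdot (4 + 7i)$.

(a1*a2 - b1*b2) + (a1*b2 + b1*a2)i
= (24 - 63) + (42 + 36)i
= -39 + 78i


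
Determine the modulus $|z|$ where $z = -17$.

|z| = sqrt(a^2 + b^2) = sqrt((-17)^2 + 0^2) = sqrt(289) = 17


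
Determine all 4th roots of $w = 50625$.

|w| = 50625, arg(w) = 0°
Root modulus = 50625^(1/4) = 15
Root arguments: θ_k = (0° + 360°k)/4 for k = 0, 1, ..., 3
Roots: 15, 15i, -15, -15i


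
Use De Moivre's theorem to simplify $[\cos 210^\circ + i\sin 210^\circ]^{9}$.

By De Moivre: z^n = r^n(cos(nθ) + i sin(nθ))
= 1^9(cos(9*210°) + i sin(9*210°))
= 1(cos 90° + i sin 90°)
= i


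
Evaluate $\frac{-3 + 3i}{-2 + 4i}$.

Multiply numerator and denominator by conjugate (-2 - 4i):
= (-3 + 3i)(-2 - 4i) / ((-2)^2 + 4^2)
= (18 + 6i) / 20
Divide through by 2: (9 + 3i) / 10
= 9/10 + (3/10)i


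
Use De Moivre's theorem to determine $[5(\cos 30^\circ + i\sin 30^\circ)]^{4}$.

By De Moivre: z^n = r^n(cos(nθ) + i sin(nθ))
= 5^4(cos(4*30°) + i sin(4*30°))
= 625(cos 120° + i sin 120°)
= -625/2 + (625*sqrt(3)/2)i


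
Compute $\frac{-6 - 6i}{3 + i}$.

Multiply numerator and denominator by conjugate (3 - i):
= (-6 - 6i)(3 - i) / (3^2 + 1^2)
= (-24 - 12i) / 10
Divide through by 2: (-12 - 6i) / 5
= -12/5 - (6/5)i


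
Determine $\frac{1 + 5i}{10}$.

Divisor is real, so divide each part by 10:
= 1/10 + (1/2)i


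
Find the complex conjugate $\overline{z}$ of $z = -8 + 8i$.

If z = a + bi, then conjugate(z) = a - bi
conjugate(-8 + 8i) = -8 - 8i


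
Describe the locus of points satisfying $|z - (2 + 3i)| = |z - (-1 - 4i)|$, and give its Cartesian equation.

|z - z1| = |z - z2| means z is equidistant from z1 and z2,
i.e. the perpendicular bisector of the segment from (2, 3) to (-1, -4) (midpoint (1/2, -1/2)).
With z = x + yi, square both sides:
(x - 2)^2 + (y - 3)^2 = (x - (-1))^2 + (y - (-4))^2
The x^2 and y^2 terms cancel: -6x + (-14)y = 17 - 13 = 4
Simplify: 3x + 7y = -2
Locus: Perpendicular bisector of the segment from (2, 3) to (-1, -4): the line 3x + 7y = -2


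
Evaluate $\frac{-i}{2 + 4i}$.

Multiply numerator and denominator by conjugate (2 - 4i):
= (-i)(2 - 4i) / (2^2 + 4^2)
= (-4 - 2i) / 20
Divide through by 2: (-2 - i) / 10
= -1/5 - (1/10)i


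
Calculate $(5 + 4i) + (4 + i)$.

(5 + 4) + (4 + 1)i = 9 + 5i


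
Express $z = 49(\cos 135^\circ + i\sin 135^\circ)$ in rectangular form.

a = r cos θ = 49 * -sqrt(2)/2 = -49*sqrt(2)/2
b = r sin θ = 49 * sqrt(2)/2 = 49*sqrt(2)/2
z = -49*sqrt(2)/2 + (49*sqrt(2)/2)i


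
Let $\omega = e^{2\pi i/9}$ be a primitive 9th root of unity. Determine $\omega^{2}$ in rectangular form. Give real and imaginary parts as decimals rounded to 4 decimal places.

ω^2 = e^(2πi·2/9) = e^(i·4π/9)
= cos(4π/9) + i sin(4π/9)
= 0.1736 + 0.9848i


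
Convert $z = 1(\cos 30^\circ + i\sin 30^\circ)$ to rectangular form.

a = r cos θ = 1 * sqrt(3)/2 = sqrt(3)/2
b = r sin θ = 1 * 1/2 = 1/2
z = sqrt(3)/2 + (1/2)i


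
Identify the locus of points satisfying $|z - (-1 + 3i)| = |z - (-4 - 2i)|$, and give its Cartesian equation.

|z - z1| = |z - z2| means z is equidistant from z1 and z2,
i.e. the perpendicular bisector of the segment from (-1, 3) to (-4, -2) (midpoint (-5/2, 1/2)).
With z = x + yi, square both sides:
(x - (-1))^2 + (y - 3)^2 = (x - (-4))^2 + (y - (-2))^2
The x^2 and y^2 terms cancel: -6x + (-10)y = 20 - 10 = 10
Simplify: 3x + 5y = -5
Locus: Perpendicular bisector of the segment from (-1, 3) to (-4, -2): the line 3x + 5y = -5


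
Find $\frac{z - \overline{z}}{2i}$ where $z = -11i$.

z - conjugate(z) = 2bi
(z - conjugate(z))/(2i) = 2bi/(2i) = b = -11


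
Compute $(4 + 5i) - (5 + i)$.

(4 - 5) + (5 - 1)i = -1 + 4i


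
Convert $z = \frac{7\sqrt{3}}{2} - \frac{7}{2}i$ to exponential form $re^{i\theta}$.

r = |z| = sqrt((7*sqrt(3)/2)^2 + (-7/2)^2) = sqrt(147/4 + 49/4) = sqrt(49) = 7
θ = arctan(b/a) = arctan(-3.5/6.0622) (quadrant-adjusted) = -30° = -π/6
z = 7e^(-i*π/6)


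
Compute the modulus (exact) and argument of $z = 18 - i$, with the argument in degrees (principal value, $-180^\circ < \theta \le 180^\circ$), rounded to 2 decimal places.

|z| = sqrt(18^2 + (-1)^2) = sqrt(325)
arg(z) = arctan(b/a) = arctan(-1/18) (quadrant-adjusted) = -3.18°


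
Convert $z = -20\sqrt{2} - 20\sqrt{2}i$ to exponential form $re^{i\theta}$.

r = |z| = sqrt((-20*sqrt(2))^2 + (-20*sqrt(2))^2) = sqrt(800 + 800) = sqrt(1600) = 40
θ = arctan(b/a) = arctan(-28.2843/-28.2843) (quadrant-adjusted) = 225° = 5π/4
z = 40e^(i*5π/4)


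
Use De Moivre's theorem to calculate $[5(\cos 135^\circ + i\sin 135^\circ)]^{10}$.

By De Moivre: z^n = r^n(cos(nθ) + i sin(nθ))
= 5^10(cos(10*135°) + i sin(10*135°))
= 9765625(cos 270° + i sin 270°)
= -9765625i


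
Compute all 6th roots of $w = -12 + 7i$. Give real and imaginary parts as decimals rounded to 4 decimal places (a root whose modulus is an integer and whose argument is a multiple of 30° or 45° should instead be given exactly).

|w| = sqrt(193) ≈ 13.892444, arg(w) ≈ 149.743563°
Root modulus = sqrt(193)^(1/6) ≈ 1.550469
Root arguments: θ_k = (arg(w) + 360°k)/6 for k = 0, 1, ..., 5
Compute each root as (root modulus)(cos θ_k + i sin θ_k) using full-precision intermediates, then round to 4 decimal places.
Roots: 1.4057 + 0.6542i, 0.1363 + 1.5445i, -1.2694 + 0.8903i, -1.4057 - 0.6542i, -0.1363 - 1.5445i, 1.2694 - 0.8903i


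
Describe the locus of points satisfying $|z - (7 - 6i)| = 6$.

|z - z0| = r describes a circle centered at z0 with radius r
Here z0 = 7 - 6i and r = 6
Locus: Circle centered at (7, -6) with radius 6


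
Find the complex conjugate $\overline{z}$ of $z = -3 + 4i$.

If z = a + bi, then conjugate(z) = a - bi
conjugate(-3 + 4i) = -3 - 4i


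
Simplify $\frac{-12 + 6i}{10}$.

Divisor is real, so divide each part by 10:
= -6/5 + (3/5)i


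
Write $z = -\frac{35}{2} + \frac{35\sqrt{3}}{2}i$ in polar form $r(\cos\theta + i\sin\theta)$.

r = |z| = sqrt(a^2 + b^2) = sqrt((-35/2)^2 + (35*sqrt(3)/2)^2) = sqrt(1225/4 + 3675/4) = sqrt(1225) = 35
θ = arctan(b/a) = arctan(30.3109/-17.5) (quadrant-adjusted) = 120°
z = 35(cos 120° + i sin 120°)


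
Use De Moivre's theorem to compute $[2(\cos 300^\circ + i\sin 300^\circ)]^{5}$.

By De Moivre: z^n = r^n(cos(nθ) + i sin(nθ))
= 2^5(cos(5*300°) + i sin(5*300°))
= 32(cos 60° + i sin 60°)
= 16 + 16*sqrt(3)i


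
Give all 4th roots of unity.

ω_k = e^(2πik/4) = cos(2πk/4) + i sin(2πk/4) for k = 0, 1, ..., 3
Roots: 1, i, -1, -i


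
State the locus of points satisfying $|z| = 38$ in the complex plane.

|z| = 38 means sqrt(x^2 + y^2) = 38
This is a circle of radius 38 centered at the origin


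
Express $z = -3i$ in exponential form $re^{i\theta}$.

r = |z| = sqrt((0)^2 + (-3)^2) = sqrt(0 + 9) = sqrt(9) = 3
a = 0 and b < 0, so z lies on the negative imaginary axis: θ = -90° = -π/2
z = 3e^(-i*π/2)


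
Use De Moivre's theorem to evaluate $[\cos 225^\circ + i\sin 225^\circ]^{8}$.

By De Moivre: z^n = r^n(cos(nθ) + i sin(nθ))
= 1^8(cos(8*225°) + i sin(8*225°))
= 1(cos 0° + i sin 0°)
= 1


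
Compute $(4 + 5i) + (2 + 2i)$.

(4 + 2) + (5 + 2)i = 6 + 7i


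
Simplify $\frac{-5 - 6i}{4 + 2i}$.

Multiply numerator and denominator by conjugate (4 - 2i):
= (-5 - 6i)(4 - 2i) / (4^2 + 2^2)
= (-32 - 14i) / 20
Divide through by 2: (-16 - 7i) / 10
= -8/5 - (7/10)i


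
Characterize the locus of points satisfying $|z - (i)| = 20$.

|z - z0| = r describes a circle centered at z0 with radius r
Here z0 = i and r = 20
Locus: Circle centered at (0, 1) with radius 20


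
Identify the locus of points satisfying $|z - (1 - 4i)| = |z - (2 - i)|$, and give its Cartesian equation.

|z - z1| = |z - z2| means z is equidistant from z1 and z2,
i.e. the perpendicular bisector of the segment from (1, -4) to (2, -1) (midpoint (3/2, -5/2)).
With z = x + yi, square both sides:
(x - 1)^2 + (y - (-4))^2 = (x - 2)^2 + (y - (-1))^2
The x^2 and y^2 terms cancel: 2x + 6y = 5 - 17 = -12
Simplify: x + 3y = -6
Locus: Perpendicular bisector of the segment from (1, -4) to (2, -1): the line x + 3y = -6


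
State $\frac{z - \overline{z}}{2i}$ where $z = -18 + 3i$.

z - conjugate(z) = 2bi
(z - conjugate(z))/(2i) = 2bi/(2i) = b = 3


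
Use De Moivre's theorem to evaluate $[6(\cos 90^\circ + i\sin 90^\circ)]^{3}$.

By De Moivre: z^n = r^n(cos(nθ) + i sin(nθ))
= 6^3(cos(3*90°) + i sin(3*90°))
= 216(cos 270° + i sin 270°)
= -216i


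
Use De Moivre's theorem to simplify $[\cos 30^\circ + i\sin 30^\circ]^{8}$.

By De Moivre: z^n = r^n(cos(nθ) + i sin(nθ))
= 1^8(cos(8*30°) + i sin(8*30°))
= 1(cos 240° + i sin 240°)
= -1/2 - (sqrt(3)/2)i


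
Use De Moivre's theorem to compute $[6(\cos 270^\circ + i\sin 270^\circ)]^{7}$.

By De Moivre: z^n = r^n(cos(nθ) + i sin(nθ))
= 6^7(cos(7*270°) + i sin(7*270°))
= 279936(cos 90° + i sin 90°)
= 279936i


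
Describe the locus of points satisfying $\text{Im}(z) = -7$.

Im(z) = y where z = x + yi; the equation y = -7 is satisfied by all points with that y-coordinate
Locus: Horizontal line y = -7


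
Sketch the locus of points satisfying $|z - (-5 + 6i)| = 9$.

|z - z0| = r describes a circle centered at z0 with radius r
Here z0 = -5 + 6i and r = 9
Locus: Circle centered at (-5, 6) with radius 9


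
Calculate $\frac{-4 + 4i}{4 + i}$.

Multiply numerator and denominator by conjugate (4 - i):
= (-4 + 4i)(4 - i) / (4^2 + 1^2)
= (-12 + 20i) / 17
= -12/17 + (20/17)i


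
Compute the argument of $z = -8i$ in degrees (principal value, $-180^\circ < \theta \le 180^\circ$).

a = 0 and b < 0, so z lies on the negative imaginary axis: θ = -90°


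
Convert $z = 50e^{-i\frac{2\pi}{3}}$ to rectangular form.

a = r cos θ = 50 * -1/2 = -25
b = r sin θ = 50 * -sqrt(3)/2 = -25*sqrt(3)
z = -25 - 25*sqrt(3)i


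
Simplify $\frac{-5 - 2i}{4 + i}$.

Multiply numerator and denominator by conjugate (4 - i):
= (-5 - 2i)(4 - i) / (4^2 + 1^2)
= (-22 - 3i) / 17
= -22/17 - (3/17)i


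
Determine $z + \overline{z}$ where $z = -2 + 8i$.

z + conjugate(z) = (a + bi) + (a - bi) = 2a
= 2 * (-2) = -4


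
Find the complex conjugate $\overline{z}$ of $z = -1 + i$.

If z = a + bi, then conjugate(z) = a - bi
conjugate(-1 + i) = -1 - i


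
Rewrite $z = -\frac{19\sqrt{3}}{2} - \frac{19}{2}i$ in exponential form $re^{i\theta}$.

r = |z| = sqrt((-19*sqrt(3)/2)^2 + (-19/2)^2) = sqrt(1083/4 + 361/4) = sqrt(361) = 19
θ = arctan(b/a) = arctan(-9.5/-16.4545) (quadrant-adjusted) = -150° = -5π/6
z = 19e^(-i*5π/6)


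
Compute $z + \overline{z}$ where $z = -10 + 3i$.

z + conjugate(z) = (a + bi) + (a - bi) = 2a
= 2 * (-10) = -20


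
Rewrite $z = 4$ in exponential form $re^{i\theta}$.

r = |z| = sqrt((4)^2 + (0)^2) = sqrt(16 + 0) = sqrt(16) = 4
b = 0 and a > 0, so z lies on the positive real axis: θ = 0
z = 4e^(i*0) = 4


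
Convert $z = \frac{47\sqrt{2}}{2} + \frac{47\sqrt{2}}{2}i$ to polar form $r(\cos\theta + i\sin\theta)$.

r = |z| = sqrt(a^2 + b^2) = sqrt((47*sqrt(2)/2)^2 + (47*sqrt(2)/2)^2) = sqrt(2209/2 + 2209/2) = sqrt(2209) = 47
θ = arctan(b/a) = arctan(33.234/33.234) (quadrant-adjusted) = 45°
z = 47(cos 45° + i sin 45°)


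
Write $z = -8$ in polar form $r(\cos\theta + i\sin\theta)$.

r = |z| = sqrt(a^2 + b^2) = sqrt((-8)^2 + (0)^2) = sqrt(64 + 0) = sqrt(64) = 8
b = 0 and a < 0, so z lies on the negative real axis: θ = 180°
z = 8(cos 180° + i sin 180°)


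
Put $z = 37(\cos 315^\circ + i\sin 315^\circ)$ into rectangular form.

a = r cos θ = 37 * sqrt(2)/2 = 37*sqrt(2)/2
b = r sin θ = 37 * -sqrt(2)/2 = -37*sqrt(2)/2
z = 37*sqrt(2)/2 - (37*sqrt(2)/2)i


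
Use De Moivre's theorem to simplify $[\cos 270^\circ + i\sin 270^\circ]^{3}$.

By De Moivre: z^n = r^n(cos(nθ) + i sin(nθ))
= 1^3(cos(3*270°) + i sin(3*270°))
= 1(cos 90° + i sin 90°)
= i


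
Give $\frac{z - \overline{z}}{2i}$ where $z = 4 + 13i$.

z - conjugate(z) = 2bi
(z - conjugate(z))/(2i) = 2bi/(2i) = b = 13


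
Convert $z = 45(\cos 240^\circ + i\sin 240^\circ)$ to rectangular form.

a = r cos θ = 45 * -1/2 = -45/2
b = r sin θ = 45 * -sqrt(3)/2 = -45*sqrt(3)/2
z = -45/2 - (45*sqrt(3)/2)i


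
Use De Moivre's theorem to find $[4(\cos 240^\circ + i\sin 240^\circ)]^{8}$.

By De Moivre: z^n = r^n(cos(nθ) + i sin(nθ))
= 4^8(cos(8*240°) + i sin(8*240°))
= 65536(cos 120° + i sin 120°)
= -32768 + 32768*sqrt(3)i


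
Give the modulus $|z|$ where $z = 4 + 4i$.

|z| = sqrt(a^2 + b^2) = sqrt(4^2 + 4^2) = sqrt(32) = sqrt(32)


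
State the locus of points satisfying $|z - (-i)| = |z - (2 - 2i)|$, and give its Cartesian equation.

|z - z1| = |z - z2| means z is equidistant from z1 and z2,
i.e. the perpendicular bisector of the segment from (0, -1) to (2, -2) (midpoint (1, -3/2)).
With z = x + yi, square both sides:
(x - 0)^2 + (y - (-1))^2 = (x - 2)^2 + (y - (-2))^2
The x^2 and y^2 terms cancel: 4x + (-2)y = 8 - 1 = 7
Simplify: 4x - 2y = 7
Locus: Perpendicular bisector of the segment from (0, -1) to (2, -2): the line 4x - 2y = 7


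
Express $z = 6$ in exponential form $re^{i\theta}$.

r = |z| = sqrt((6)^2 + (0)^2) = sqrt(36 + 0) = sqrt(36) = 6
b = 0 and a > 0, so z lies on the positive real axis: θ = 0
z = 6e^(i*0) = 6


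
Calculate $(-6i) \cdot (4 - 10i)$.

(a1*a2 - b1*b2) + (a1*b2 + b1*a2)i
= (0 - 60) + (0 + (-24))i
= -60 - 24i


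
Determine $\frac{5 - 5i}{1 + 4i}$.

Multiply numerator and denominator by conjugate (1 - 4i):
= (5 - 5i)(1 - 4i) / (1^2 + 4^2)
= (-15 - 25i) / 17
= -15/17 - (25/17)i


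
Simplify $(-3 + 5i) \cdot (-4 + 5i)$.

(a1*a2 - b1*b2) + (a1*b2 + b1*a2)i
= (12 - 25) + (-15 + (-20))i
= -13 - 35i


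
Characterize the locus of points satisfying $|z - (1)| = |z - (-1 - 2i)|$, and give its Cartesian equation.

|z - z1| = |z - z2| means z is equidistant from z1 and z2,
i.e. the perpendicular bisector of the segment from (1, 0) to (-1, -2) (midpoint (0, -1)).
With z = x + yi, square both sides:
(x - 1)^2 + (y - 0)^2 = (x - (-1))^2 + (y - (-2))^2
The x^2 and y^2 terms cancel: -4x + (-4)y = 5 - 1 = 4
Simplify: x + y = -1
Locus: Perpendicular bisector of the segment from (1, 0) to (-1, -2): the line x + y = -1


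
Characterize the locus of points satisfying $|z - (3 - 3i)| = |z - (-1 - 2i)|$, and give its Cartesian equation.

|z - z1| = |z - z2| means z is equidistant from z1 and z2,
i.e. the perpendicular bisector of the segment from (3, -3) to (-1, -2) (midpoint (1, -5/2)).
With z = x + yi, square both sides:
(x - 3)^2 + (y - (-3))^2 = (x - (-1))^2 + (y - (-2))^2
The x^2 and y^2 terms cancel: -8x + 2y = 5 - 18 = -13
Simplify: 8x - 2y = 13
Locus: Perpendicular bisector of the segment from (3, -3) to (-1, -2): the line 8x - 2y = 13


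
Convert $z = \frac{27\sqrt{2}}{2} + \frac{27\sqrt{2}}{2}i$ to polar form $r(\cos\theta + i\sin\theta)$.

r = |z| = sqrt(a^2 + b^2) = sqrt((27*sqrt(2)/2)^2 + (27*sqrt(2)/2)^2) = sqrt(729/2 + 729/2) = sqrt(729) = 27
θ = arctan(b/a) = arctan(19.0919/19.0919) (quadrant-adjusted) = 45°
z = 27(cos 45° + i sin 45°)


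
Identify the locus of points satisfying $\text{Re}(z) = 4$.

Re(z) = x where z = x + yi; the equation x = 4 is satisfied by all points with that x-coordinate
Locus: Vertical line x = 4


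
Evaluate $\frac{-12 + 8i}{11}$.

Divisor is real, so divide each part by 11:
= -12/11 + (8/11)i


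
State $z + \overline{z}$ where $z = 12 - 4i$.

z + conjugate(z) = (a + bi) + (a - bi) = 2a
= 2 * 12 = 24


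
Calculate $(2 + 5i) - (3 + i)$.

(2 - 3) + (5 - 1)i = -1 + 4i


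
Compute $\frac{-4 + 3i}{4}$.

Divisor is real, so divide each part by 4:
= -1 + (3/4)i


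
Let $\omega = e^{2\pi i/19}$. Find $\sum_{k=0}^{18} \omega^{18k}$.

Let ζ = ω^18 = e^(2πi·18/19). Since 19 ∤ 18, ζ ≠ 1.
Sum = Σ_{k=0}^{18} ζ^k = (ζ^19 - 1)/(ζ - 1) = (ω^{18·19} - 1)/(ζ - 1) = (1 - 1)/(ζ - 1) = 0


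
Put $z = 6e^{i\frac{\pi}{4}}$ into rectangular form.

a = r cos θ = 6 * sqrt(2)/2 = 3*sqrt(2)
b = r sin θ = 6 * sqrt(2)/2 = 3*sqrt(2)
z = 3*sqrt(2) + 3*sqrt(2)i


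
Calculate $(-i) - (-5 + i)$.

(0 - (-5)) + (-1 - 1)i = 5 - 2i


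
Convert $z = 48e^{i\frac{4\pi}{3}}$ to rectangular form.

a = r cos θ = 48 * -1/2 = -24
b = r sin θ = 48 * -sqrt(3)/2 = -24*sqrt(3)
z = -24 - 24*sqrt(3)i


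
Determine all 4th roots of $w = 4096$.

|w| = 4096, arg(w) = 0°
Root modulus = 4096^(1/4) = 8
Root arguments: θ_k = (0° + 360°k)/4 for k = 0, 1, ..., 3
Roots: 8, 8i, -8, -8i


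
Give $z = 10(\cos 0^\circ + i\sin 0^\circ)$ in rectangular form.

a = r cos θ = 10 * 1 = 10
b = r sin θ = 10 * 0 = 0
z = 10


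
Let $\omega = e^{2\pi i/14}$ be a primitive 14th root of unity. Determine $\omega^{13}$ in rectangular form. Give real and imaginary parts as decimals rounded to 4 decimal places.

ω^13 = e^(2πi·13/14) = e^(i·13π/7)
= cos(13π/7) + i sin(13π/7)
= 0.9010 - 0.4339i


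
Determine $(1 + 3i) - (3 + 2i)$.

(1 - 3) + (3 - 2)i = -2 + i


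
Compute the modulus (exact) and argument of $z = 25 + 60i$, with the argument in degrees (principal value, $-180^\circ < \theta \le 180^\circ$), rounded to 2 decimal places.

|z| = sqrt(25^2 + 60^2) = 65
arg(z) = arctan(b/a) = arctan(60/25) (quadrant-adjusted) = 67.38°


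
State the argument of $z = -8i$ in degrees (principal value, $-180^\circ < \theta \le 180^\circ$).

a = 0 and b < 0, so z lies on the negative imaginary axis: θ = -90°


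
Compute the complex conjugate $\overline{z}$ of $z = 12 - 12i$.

If z = a + bi, then conjugate(z) = a - bi
conjugate(12 - 12i) = 12 + 12i


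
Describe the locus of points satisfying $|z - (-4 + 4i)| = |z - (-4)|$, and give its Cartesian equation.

|z - z1| = |z - z2| means z is equidistant from z1 and z2,
i.e. the perpendicular bisector of the segment from (-4, 4) to (-4, 0) (midpoint (-4, 2)).
With z = x + yi, square both sides:
(x - (-4))^2 + (y - 4)^2 = (x - (-4))^2 + (y - 0)^2
The x^2 and y^2 terms cancel: 0x + (-8)y = 16 - 32 = -16
Simplify: y = 2
Locus: Perpendicular bisector of the segment from (-4, 4) to (-4, 0): the line y = 2


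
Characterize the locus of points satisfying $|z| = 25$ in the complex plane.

|z| = 25 means sqrt(x^2 + y^2) = 25
This is a circle of radius 25 centered at the origin


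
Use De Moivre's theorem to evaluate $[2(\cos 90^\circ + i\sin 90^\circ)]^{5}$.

By De Moivre: z^n = r^n(cos(nθ) + i sin(nθ))
= 2^5(cos(5*90°) + i sin(5*90°))
= 32(cos 90° + i sin 90°)
= 32i


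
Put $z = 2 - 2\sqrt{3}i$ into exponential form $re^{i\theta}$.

r = |z| = sqrt((2)^2 + (-2*sqrt(3))^2) = sqrt(4 + 12) = sqrt(16) = 4
θ = arctan(b/a) = arctan(-3.4641/2) (quadrant-adjusted) = -60° = -π/3
z = 4e^(-i*π/3)


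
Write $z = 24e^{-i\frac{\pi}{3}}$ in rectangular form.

a = r cos θ = 24 * 1/2 = 12
b = r sin θ = 24 * -sqrt(3)/2 = -12*sqrt(3)
z = 12 - 12*sqrt(3)i


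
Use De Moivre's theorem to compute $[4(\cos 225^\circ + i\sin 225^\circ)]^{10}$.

By De Moivre: z^n = r^n(cos(nθ) + i sin(nθ))
= 4^10(cos(10*225°) + i sin(10*225°))
= 1048576(cos 90° + i sin 90°)
= 1048576i


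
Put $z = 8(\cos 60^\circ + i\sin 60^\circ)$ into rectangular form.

a = r cos θ = 8 * 1/2 = 4
b = r sin θ = 8 * sqrt(3)/2 = 4*sqrt(3)
z = 4 + 4*sqrt(3)i


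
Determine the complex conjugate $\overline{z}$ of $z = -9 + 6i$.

If z = a + bi, then conjugate(z) = a - bi
conjugate(-9 + 6i) = -9 - 6i


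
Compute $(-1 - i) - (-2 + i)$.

(-1 - (-2)) + (-1 - 1)i = 1 - 2i


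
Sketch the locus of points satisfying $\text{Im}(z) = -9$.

Im(z) = y where z = x + yi; the equation y = -9 is satisfied by all points with that y-coordinate
Locus: Horizontal line y = -9


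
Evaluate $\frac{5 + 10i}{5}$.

Divisor is real, so divide each part by 5:
= 1 + 2i


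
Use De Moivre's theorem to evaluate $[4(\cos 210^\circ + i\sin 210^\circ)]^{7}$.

By De Moivre: z^n = r^n(cos(nθ) + i sin(nθ))
= 4^7(cos(7*210°) + i sin(7*210°))
= 16384(cos 30° + i sin 30°)
= 8192*sqrt(3) + 8192i


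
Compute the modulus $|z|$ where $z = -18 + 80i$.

|z| = sqrt(a^2 + b^2) = sqrt((-18)^2 + 80^2) = sqrt(6724) = 82


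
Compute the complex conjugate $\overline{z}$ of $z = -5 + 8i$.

If z = a + bi, then conjugate(z) = a - bi
conjugate(-5 + 8i) = -5 - 8i


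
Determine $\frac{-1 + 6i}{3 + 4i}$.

Multiply numerator and denominator by conjugate (3 - 4i):
= (-1 + 6i)(3 - 4i) / (3^2 + 4^2)
= (21 + 22i) / 25
= 21/25 + (22/25)i


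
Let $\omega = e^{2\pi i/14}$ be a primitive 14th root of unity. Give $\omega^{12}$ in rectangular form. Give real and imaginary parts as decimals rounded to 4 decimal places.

ω^12 = e^(2πi·12/14) = e^(i·12π/7)
= cos(12π/7) + i sin(12π/7)
= 0.6235 - 0.7818i


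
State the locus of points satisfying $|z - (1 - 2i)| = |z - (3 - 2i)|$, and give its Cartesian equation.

|z - z1| = |z - z2| means z is equidistant from z1 and z2,
i.e. the perpendicular bisector of the segment from (1, -2) to (3, -2) (midpoint (2, -2)).
With z = x + yi, square both sides:
(x - 1)^2 + (y - (-2))^2 = (x - 3)^2 + (y - (-2))^2
The x^2 and y^2 terms cancel: 4x + 0y = 13 - 5 = 8
Simplify: x = 2
Locus: Perpendicular bisector of the segment from (1, -2) to (3, -2): the line x = 2


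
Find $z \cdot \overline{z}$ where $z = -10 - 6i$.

z * conjugate(z) = |z|^2 = a^2 + b^2
= (-10)^2 + (-6)^2 = 136


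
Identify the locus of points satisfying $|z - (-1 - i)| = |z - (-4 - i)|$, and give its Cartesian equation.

|z - z1| = |z - z2| means z is equidistant from z1 and z2,
i.e. the perpendicular bisector of the segment from (-1, -1) to (-4, -1) (midpoint (-5/2, -1)).
With z = x + yi, square both sides:
(x - (-1))^2 + (y - (-1))^2 = (x - (-4))^2 + (y - (-1))^2
The x^2 and y^2 terms cancel: -6x + 0y = 17 - 2 = 15
Simplify: x = -5/2
Locus: Perpendicular bisector of the segment from (-1, -1) to (-4, -1): the line x = -5/2


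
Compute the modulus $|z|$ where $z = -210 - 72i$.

|z| = sqrt(a^2 + b^2) = sqrt((-210)^2 + (-72)^2) = sqrt(49284) = 222


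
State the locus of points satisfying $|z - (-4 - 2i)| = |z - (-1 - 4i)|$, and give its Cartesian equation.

|z - z1| = |z - z2| means z is equidistant from z1 and z2,
i.e. the perpendicular bisector of the segment from (-4, -2) to (-1, -4) (midpoint (-5/2, -3)).
With z = x + yi, square both sides:
(x - (-4))^2 + (y - (-2))^2 = (x - (-1))^2 + (y - (-4))^2
The x^2 and y^2 terms cancel: 6x + (-4)y = 17 - 20 = -3
Simplify: 6x - 4y = -3
Locus: Perpendicular bisector of the segment from (-4, -2) to (-1, -4): the line 6x - 4y = -3


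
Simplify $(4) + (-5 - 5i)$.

(4 + (-5)) + (0 + (-5))i = -1 - 5i


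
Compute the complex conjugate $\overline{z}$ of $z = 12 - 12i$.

If z = a + bi, then conjugate(z) = a - bi
conjugate(12 - 12i) = 12 + 12i


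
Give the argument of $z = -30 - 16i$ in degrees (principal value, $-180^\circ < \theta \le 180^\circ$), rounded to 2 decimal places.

θ = arctan(b/a) = arctan(-16/-30) (quadrant-adjusted) = -151.93°


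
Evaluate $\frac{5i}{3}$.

Divisor is real, so divide each part by 3:
= 0 + (5/3)i


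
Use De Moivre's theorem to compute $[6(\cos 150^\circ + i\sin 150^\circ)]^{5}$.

By De Moivre: z^n = r^n(cos(nθ) + i sin(nθ))
= 6^5(cos(5*150°) + i sin(5*150°))
= 7776(cos 30° + i sin 30°)
= 3888*sqrt(3) + 3888i


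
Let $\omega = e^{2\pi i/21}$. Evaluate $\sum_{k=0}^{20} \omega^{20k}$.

Let ζ = ω^20 = e^(2πi·20/21). Since 21 ∤ 20, ζ ≠ 1.
Sum = Σ_{k=0}^{20} ζ^k = (ζ^21 - 1)/(ζ - 1) = (ω^{20·21} - 1)/(ζ - 1) = (1 - 1)/(ζ - 1) = 0


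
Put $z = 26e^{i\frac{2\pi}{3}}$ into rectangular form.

a = r cos θ = 26 * -1/2 = -13
b = r sin θ = 26 * sqrt(3)/2 = 13*sqrt(3)
z = -13 + 13*sqrt(3)i


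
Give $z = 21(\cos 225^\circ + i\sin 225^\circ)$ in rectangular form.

a = r cos θ = 21 * -sqrt(2)/2 = -21*sqrt(2)/2
b = r sin θ = 21 * -sqrt(2)/2 = -21*sqrt(2)/2
z = -21*sqrt(2)/2 - (21*sqrt(2)/2)i


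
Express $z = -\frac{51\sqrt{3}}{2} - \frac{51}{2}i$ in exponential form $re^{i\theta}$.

r = |z| = sqrt((-51*sqrt(3)/2)^2 + (-51/2)^2) = sqrt(7803/4 + 2601/4) = sqrt(2601) = 51
θ = arctan(b/a) = arctan(-25.5/-44.1673) (quadrant-adjusted) = 210° = 7π/6
z = 51e^(i*7π/6)


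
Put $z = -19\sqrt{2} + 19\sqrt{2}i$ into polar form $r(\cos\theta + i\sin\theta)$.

r = |z| = sqrt(a^2 + b^2) = sqrt((-19*sqrt(2))^2 + (19*sqrt(2))^2) = sqrt(722 + 722) = sqrt(1444) = 38
θ = arctan(b/a) = arctan(26.8701/-26.8701) (quadrant-adjusted) = 135°
z = 38(cos 135° + i sin 135°)


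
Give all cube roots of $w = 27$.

|w| = 27, arg(w) = 0°
Root modulus = 27^(1/3) = 3
Root arguments: θ_k = (0° + 360°k)/3 for k = 0, 1, ..., 2
Roots: 3, -3/2 + (3*sqrt(3)/2)i, -3/2 - (3*sqrt(3)/2)i


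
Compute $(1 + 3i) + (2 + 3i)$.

(1 + 2) + (3 + 3)i = 3 + 6i


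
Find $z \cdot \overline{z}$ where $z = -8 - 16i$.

z * conjugate(z) = |z|^2 = a^2 + b^2
= (-8)^2 + (-16)^2 = 320


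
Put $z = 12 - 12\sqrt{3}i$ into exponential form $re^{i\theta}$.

r = |z| = sqrt((12)^2 + (-12*sqrt(3))^2) = sqrt(144 + 432) = sqrt(576) = 24
θ = arctan(b/a) = arctan(-20.7846/12) (quadrant-adjusted) = -60° = -π/3
z = 24e^(-i*π/3)


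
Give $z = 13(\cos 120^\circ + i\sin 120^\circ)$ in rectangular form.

a = r cos θ = 13 * -1/2 = -13/2
b = r sin θ = 13 * sqrt(3)/2 = 13*sqrt(3)/2
z = -13/2 + (13*sqrt(3)/2)i


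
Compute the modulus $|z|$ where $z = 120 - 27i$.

|z| = sqrt(a^2 + b^2) = sqrt(120^2 + (-27)^2) = sqrt(15129) = 123


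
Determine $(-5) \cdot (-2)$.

(a1*a2 - b1*b2) + (a1*b2 + b1*a2)i
= (10 - 0) + (0 + 0)i
= 10


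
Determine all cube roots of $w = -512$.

|w| = 512, arg(w) = 180°
Root modulus = 512^(1/3) = 8
Root arguments: θ_k = (180° + 360°k)/3 for k = 0, 1, ..., 2
Roots: 4 + 4*sqrt(3)i, -8, 4 - 4*sqrt(3)i


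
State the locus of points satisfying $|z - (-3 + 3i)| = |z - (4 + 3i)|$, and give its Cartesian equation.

|z - z1| = |z - z2| means z is equidistant from z1 and z2,
i.e. the perpendicular bisector of the segment from (-3, 3) to (4, 3) (midpoint (1/2, 3)).
With z = x + yi, square both sides:
(x - (-3))^2 + (y - 3)^2 = (x - 4)^2 + (y - 3)^2
The x^2 and y^2 terms cancel: 14x + 0y = 25 - 18 = 7
Simplify: x = 1/2
Locus: Perpendicular bisector of the segment from (-3, 3) to (4, 3): the line x = 1/2


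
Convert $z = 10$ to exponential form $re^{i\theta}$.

r = |z| = sqrt((10)^2 + (0)^2) = sqrt(100 + 0) = sqrt(100) = 10
b = 0 and a > 0, so z lies on the positive real axis: θ = 0
z = 10e^(i*0) = 10


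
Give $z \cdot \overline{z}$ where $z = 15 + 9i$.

z * conjugate(z) = |z|^2 = a^2 + b^2
= 15^2 + 9^2 = 306


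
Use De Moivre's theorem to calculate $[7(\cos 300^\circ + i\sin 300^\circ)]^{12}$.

By De Moivre: z^n = r^n(cos(nθ) + i sin(nθ))
= 7^12(cos(12*300°) + i sin(12*300°))
= 13841287201(cos 0° + i sin 0°)
= 13841287201


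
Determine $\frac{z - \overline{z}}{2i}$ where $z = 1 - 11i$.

z - conjugate(z) = 2bi
(z - conjugate(z))/(2i) = 2bi/(2i) = b = -11


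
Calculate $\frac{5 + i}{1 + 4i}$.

Multiply numerator and denominator by conjugate (1 - 4i):
= (5 + i)(1 - 4i) / (1^2 + 4^2)
= (9 - 19i) / 17
= 9/17 - (19/17)i


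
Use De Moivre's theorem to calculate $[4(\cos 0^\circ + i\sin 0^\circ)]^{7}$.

By De Moivre: z^n = r^n(cos(nθ) + i sin(nθ))
= 4^7(cos(7*0°) + i sin(7*0°))
= 16384(cos 0° + i sin 0°)
= 16384


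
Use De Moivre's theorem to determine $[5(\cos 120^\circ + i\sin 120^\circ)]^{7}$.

By De Moivre: z^n = r^n(cos(nθ) + i sin(nθ))
= 5^7(cos(7*120°) + i sin(7*120°))
= 78125(cos 120° + i sin 120°)
= -78125/2 + (78125*sqrt(3)/2)i


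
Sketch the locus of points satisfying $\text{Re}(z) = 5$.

Re(z) = x where z = x + yi; the equation x = 5 is satisfied by all points with that x-coordinate
Locus: Vertical line x = 5


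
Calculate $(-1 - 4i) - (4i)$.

(-1 - 0) + (-4 - 4)i = -1 - 8i


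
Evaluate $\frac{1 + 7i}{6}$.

Divisor is real, so divide each part by 6:
= 1/6 + (7/6)i


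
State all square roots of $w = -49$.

|w| = 49, arg(w) = 180°
Root modulus = 49^(1/2) = 7
Root arguments: θ_k = (180° + 360°k)/2 for k = 0, 1, ..., 1
Roots: 7i, -7i


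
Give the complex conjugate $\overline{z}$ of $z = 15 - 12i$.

If z = a + bi, then conjugate(z) = a - bi
conjugate(15 - 12i) = 15 + 12i


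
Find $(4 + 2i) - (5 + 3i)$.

(4 - 5) + (2 - 3)i = -1 - i


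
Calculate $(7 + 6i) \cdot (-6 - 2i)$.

(a1*a2 - b1*b2) + (a1*b2 + b1*a2)i
= (-42 - (-12)) + (-14 + (-36))i
= -30 - 50i


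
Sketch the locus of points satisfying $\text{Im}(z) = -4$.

Im(z) = y where z = x + yi; the equation y = -4 is satisfied by all points with that y-coordinate
Locus: Horizontal line y = -4


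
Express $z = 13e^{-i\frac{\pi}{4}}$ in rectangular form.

a = r cos θ = 13 * sqrt(2)/2 = 13*sqrt(2)/2
b = r sin θ = 13 * -sqrt(2)/2 = -13*sqrt(2)/2
z = 13*sqrt(2)/2 - (13*sqrt(2)/2)i


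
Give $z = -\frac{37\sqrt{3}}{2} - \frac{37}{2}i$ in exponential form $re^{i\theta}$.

r = |z| = sqrt((-37*sqrt(3)/2)^2 + (-37/2)^2) = sqrt(4107/4 + 1369/4) = sqrt(1369) = 37
θ = arctan(b/a) = arctan(-18.5/-32.0429) (quadrant-adjusted) = 210° = 7π/6
z = 37e^(i*7π/6)


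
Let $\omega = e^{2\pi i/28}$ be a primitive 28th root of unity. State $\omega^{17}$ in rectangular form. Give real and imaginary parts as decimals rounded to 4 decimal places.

ω^17 = e^(2πi·17/28) = e^(i·17π/14)
= cos(17π/14) + i sin(17π/14)
= -0.7818 - 0.6235i


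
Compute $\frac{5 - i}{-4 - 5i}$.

Multiply numerator and denominator by conjugate (-4 + 5i):
= (5 - i)(-4 + 5i) / ((-4)^2 + (-5)^2)
= (-15 + 29i) / 41
= -15/41 + (29/41)i


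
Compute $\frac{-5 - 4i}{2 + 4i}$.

Multiply numerator and denominator by conjugate (2 - 4i):
= (-5 - 4i)(2 - 4i) / (2^2 + 4^2)
= (-26 + 12i) / 20
Divide through by 2: (-13 + 6i) / 10
= -13/10 + (3/5)i


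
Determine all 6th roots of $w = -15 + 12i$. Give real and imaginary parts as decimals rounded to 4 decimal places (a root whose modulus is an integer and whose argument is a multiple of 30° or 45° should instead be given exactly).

|w| = sqrt(369) ≈ 19.209373, arg(w) ≈ 141.340192°
Root modulus = sqrt(369)^(1/6) ≈ 1.636511
Root arguments: θ_k = (arg(w) + 360°k)/6 for k = 0, 1, ..., 5
Compute each root as (root modulus)(cos θ_k + i sin θ_k) using full-precision intermediates, then round to 4 decimal places.
Roots: 1.5001 + 0.6540i, 0.1836 + 1.6262i, -1.3165 + 0.9721i, -1.5001 - 0.6540i, -0.1836 - 1.6262i, 1.3165 - 0.9721i


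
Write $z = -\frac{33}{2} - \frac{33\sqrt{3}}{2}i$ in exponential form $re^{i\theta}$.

r = |z| = sqrt((-33/2)^2 + (-33*sqrt(3)/2)^2) = sqrt(1089/4 + 3267/4) = sqrt(1089) = 33
θ = arctan(b/a) = arctan(-28.5788/-16.5) (quadrant-adjusted) = -120° = -2π/3
z = 33e^(-i*2π/3)


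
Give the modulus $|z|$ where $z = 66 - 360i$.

|z| = sqrt(a^2 + b^2) = sqrt(66^2 + (-360)^2) = sqrt(133956) = 366


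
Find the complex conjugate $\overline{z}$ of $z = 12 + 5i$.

If z = a + bi, then conjugate(z) = a - bi
conjugate(12 + 5i) = 12 - 5i


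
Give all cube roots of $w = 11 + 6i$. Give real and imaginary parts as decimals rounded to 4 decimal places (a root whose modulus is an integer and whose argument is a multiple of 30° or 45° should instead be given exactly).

|w| = sqrt(157) ≈ 12.529964, arg(w) ≈ 28.610460°
Root modulus = sqrt(157)^(1/3) ≈ 2.322647
Root arguments: θ_k = (arg(w) + 360°k)/3 for k = 0, 1, ..., 2
Compute each root as (root modulus)(cos θ_k + i sin θ_k) using full-precision intermediates, then round to 4 decimal places.
Roots: 2.2905 + 0.3848i, -1.4785 + 1.7913i, -0.8120 - 2.1761i


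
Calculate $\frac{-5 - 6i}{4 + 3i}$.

Multiply numerator and denominator by conjugate (4 - 3i):
= (-5 - 6i)(4 - 3i) / (4^2 + 3^2)
= (-38 - 9i) / 25
= -38/25 - (9/25)i


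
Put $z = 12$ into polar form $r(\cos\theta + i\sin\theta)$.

r = |z| = sqrt(a^2 + b^2) = sqrt((12)^2 + (0)^2) = sqrt(144 + 0) = sqrt(144) = 12
b = 0 and a > 0, so z lies on the positive real axis: θ = 0°
z = 12(cos 0° + i sin 0°)


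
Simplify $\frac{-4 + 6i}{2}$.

Divisor is real, so divide each part by 2:
= -2 + 3i


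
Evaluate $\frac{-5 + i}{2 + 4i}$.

Multiply numerator and denominator by conjugate (2 - 4i):
= (-5 + i)(2 - 4i) / (2^2 + 4^2)
= (-6 + 22i) / 20
Divide through by 2: (-3 + 11i) / 10
= -3/10 + (11/10)i


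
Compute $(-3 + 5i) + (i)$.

(-3 + 0) + (5 + 1)i = -3 + 6i


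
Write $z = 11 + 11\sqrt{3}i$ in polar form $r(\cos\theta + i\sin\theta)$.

r = |z| = sqrt(a^2 + b^2) = sqrt((11)^2 + (11*sqrt(3))^2) = sqrt(121 + 363) = sqrt(484) = 22
θ = arctan(b/a) = arctan(19.0526/11) (quadrant-adjusted) = 60°
z = 22(cos 60° + i sin 60°)


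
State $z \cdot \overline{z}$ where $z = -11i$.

z * conjugate(z) = |z|^2 = a^2 + b^2
= 0^2 + (-11)^2 = 121


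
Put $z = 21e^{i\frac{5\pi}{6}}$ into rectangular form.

a = r cos θ = 21 * -sqrt(3)/2 = -21*sqrt(3)/2
b = r sin θ = 21 * 1/2 = 21/2
z = -21*sqrt(3)/2 + (21/2)i


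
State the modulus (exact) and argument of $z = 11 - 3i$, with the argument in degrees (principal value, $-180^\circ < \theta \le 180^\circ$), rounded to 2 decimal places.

|z| = sqrt(11^2 + (-3)^2) = sqrt(130)
arg(z) = arctan(b/a) = arctan(-3/11) (quadrant-adjusted) = -15.26°


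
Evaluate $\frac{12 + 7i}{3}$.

Divisor is real, so divide each part by 3:
= 4 + (7/3)i


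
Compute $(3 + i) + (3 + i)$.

(3 + 3) + (1 + 1)i = 6 + 2i


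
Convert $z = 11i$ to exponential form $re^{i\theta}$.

r = |z| = sqrt((0)^2 + (11)^2) = sqrt(0 + 121) = sqrt(121) = 11
a = 0 and b > 0, so z lies on the positive imaginary axis: θ = 90° = π/2
z = 11e^(i*π/2)


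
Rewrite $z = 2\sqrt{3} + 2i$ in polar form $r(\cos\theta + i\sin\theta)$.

r = |z| = sqrt(a^2 + b^2) = sqrt((2*sqrt(3))^2 + (2)^2) = sqrt(12 + 4) = sqrt(16) = 4
θ = arctan(b/a) = arctan(2/3.4641) (quadrant-adjusted) = 30°
z = 4(cos 30° + i sin 30°)


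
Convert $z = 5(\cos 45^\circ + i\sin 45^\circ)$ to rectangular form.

a = r cos θ = 5 * sqrt(2)/2 = 5*sqrt(2)/2
b = r sin θ = 5 * sqrt(2)/2 = 5*sqrt(2)/2
z = 5*sqrt(2)/2 + (5*sqrt(2)/2)i


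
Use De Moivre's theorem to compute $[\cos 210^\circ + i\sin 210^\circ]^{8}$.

By De Moivre: z^n = r^n(cos(nθ) + i sin(nθ))
= 1^8(cos(8*210°) + i sin(8*210°))
= 1(cos 240° + i sin 240°)
= -1/2 - (sqrt(3)/2)i


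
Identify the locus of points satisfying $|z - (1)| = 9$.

|z - z0| = r describes a circle centered at z0 with radius r
Here z0 = 1 and r = 9
Locus: Circle centered at (1, 0) with radius 9


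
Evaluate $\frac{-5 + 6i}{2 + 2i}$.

Multiply numerator and denominator by conjugate (2 - 2i):
= (-5 + 6i)(2 - 2i) / (2^2 + 2^2)
= (2 + 22i) / 8
Divide through by 2: (1 + 11i) / 4
= 1/4 + (11/4)i


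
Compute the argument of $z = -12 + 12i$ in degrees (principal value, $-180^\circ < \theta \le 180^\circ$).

θ = arctan(b/a) = arctan(12/-12) (quadrant-adjusted) = 135°


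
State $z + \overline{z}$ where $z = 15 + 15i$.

z + conjugate(z) = (a + bi) + (a - bi) = 2a
= 2 * 15 = 30


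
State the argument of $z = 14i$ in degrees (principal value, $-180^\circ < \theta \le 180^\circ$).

a = 0 and b > 0, so z lies on the positive imaginary axis: θ = 90°


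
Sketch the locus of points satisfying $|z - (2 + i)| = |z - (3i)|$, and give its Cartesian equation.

|z - z1| = |z - z2| means z is equidistant from z1 and z2,
i.e. the perpendicular bisector of the segment from (2, 1) to (0, 3) (midpoint (1, 2)).
With z = x + yi, square both sides:
(x - 2)^2 + (y - 1)^2 = (x - 0)^2 + (y - 3)^2
The x^2 and y^2 terms cancel: -4x + 4y = 9 - 5 = 4
Simplify: x - y = -1
Locus: Perpendicular bisector of the segment from (2, 1) to (0, 3): the line x - y = -1


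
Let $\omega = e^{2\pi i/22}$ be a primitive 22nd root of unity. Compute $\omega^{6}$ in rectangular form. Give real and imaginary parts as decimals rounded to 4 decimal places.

ω^6 = e^(2πi·6/22) = e^(i·6π/11)
= cos(6π/11) + i sin(6π/11)
= -0.1423 + 0.9898i


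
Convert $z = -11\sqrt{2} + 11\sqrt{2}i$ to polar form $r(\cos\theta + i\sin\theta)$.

r = |z| = sqrt(a^2 + b^2) = sqrt((-11*sqrt(2))^2 + (11*sqrt(2))^2) = sqrt(242 + 242) = sqrt(484) = 22
θ = arctan(b/a) = arctan(15.5563/-15.5563) (quadrant-adjusted) = 135°
z = 22(cos 135° + i sin 135°)


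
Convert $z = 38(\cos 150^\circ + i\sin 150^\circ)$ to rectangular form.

a = r cos θ = 38 * -sqrt(3)/2 = -19*sqrt(3)
b = r sin θ = 38 * 1/2 = 19
z = -19*sqrt(3) + 19i


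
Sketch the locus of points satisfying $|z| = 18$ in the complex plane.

|z| = 18 means sqrt(x^2 + y^2) = 18
This is a circle of radius 18 centered at the origin


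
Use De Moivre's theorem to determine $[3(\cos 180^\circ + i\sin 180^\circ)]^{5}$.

By De Moivre: z^n = r^n(cos(nθ) + i sin(nθ))
= 3^5(cos(5*180°) + i sin(5*180°))
= 243(cos 180° + i sin 180°)
= -243


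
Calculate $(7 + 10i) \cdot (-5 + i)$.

(a1*a2 - b1*b2) + (a1*b2 + b1*a2)i
= (-35 - 10) + (7 + (-50))i
= -45 - 43i


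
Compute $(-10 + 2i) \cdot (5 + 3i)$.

(a1*a2 - b1*b2) + (a1*b2 + b1*a2)i
= (-50 - 6) + (-30 + 10)i
= -56 - 20i


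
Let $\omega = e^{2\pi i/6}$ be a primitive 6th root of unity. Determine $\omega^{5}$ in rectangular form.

ω^5 = e^(2πi·5/6) = e^(i·5π/3)
= cos(5π/3) + i sin(5π/3)
= 1/2 - (sqrt(3)/2)i


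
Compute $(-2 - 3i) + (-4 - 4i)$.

(-2 + (-4)) + (-3 + (-4))i = -6 - 7i


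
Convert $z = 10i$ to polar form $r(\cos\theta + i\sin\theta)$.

r = |z| = sqrt(a^2 + b^2) = sqrt((0)^2 + (10)^2) = sqrt(0 + 100) = sqrt(100) = 10
a = 0 and b > 0, so z lies on the positive imaginary axis: θ = 90°
z = 10(cos 90° + i sin 90°)
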